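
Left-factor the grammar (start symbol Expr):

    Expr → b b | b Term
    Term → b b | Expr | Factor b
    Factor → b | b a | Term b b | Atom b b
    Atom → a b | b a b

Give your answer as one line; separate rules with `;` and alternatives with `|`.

Expr → b Expr1; Term → b b | Expr | Factor b; Factor → Term b b | Atom b b | b Factor1; Atom → a b | b a b; Expr1 → b | Term; Factor1 → ε | a

Expr has alternatives sharing prefix 'b': factor to Expr → b Expr1 with Expr1 → b | Term.
Factor has alternatives sharing prefix 'b': factor to Factor → b Factor1 with Factor1 → ε | a.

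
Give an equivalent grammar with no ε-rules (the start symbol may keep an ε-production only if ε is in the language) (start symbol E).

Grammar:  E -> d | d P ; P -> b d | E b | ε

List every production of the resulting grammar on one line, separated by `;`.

Nullable set = {P}.
ε ∉ L(G), so no ε-production is kept.

E -> d | d P; P -> b d | E b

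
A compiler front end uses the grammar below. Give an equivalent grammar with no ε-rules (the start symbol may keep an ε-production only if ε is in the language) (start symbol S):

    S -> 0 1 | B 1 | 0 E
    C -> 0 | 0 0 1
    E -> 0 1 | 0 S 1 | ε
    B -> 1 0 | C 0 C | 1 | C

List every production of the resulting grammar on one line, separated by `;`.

S -> 0 1 | B 1 | 0 E | 0; C -> 0 | 0 0 1; E -> 0 1 | 0 S 1; B -> 1 0 | C 0 C | 1 | C

Nullable set = {E}.
ε ∉ L(G), so no ε-production is kept.
For each production, add variants omitting each subset of nullable occurrences: S → 0 E gives 0 E | 0.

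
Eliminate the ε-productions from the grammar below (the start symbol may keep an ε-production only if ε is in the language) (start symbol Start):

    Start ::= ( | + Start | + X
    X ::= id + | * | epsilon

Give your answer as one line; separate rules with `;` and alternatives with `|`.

Start ::= ( | + Start | + X | +; X ::= id + | *

Nullable set = {X}.
ε ∉ L(G), so no ε-production is kept.
For each production, add variants omitting each subset of nullable occurrences: Start → + X gives + X | +.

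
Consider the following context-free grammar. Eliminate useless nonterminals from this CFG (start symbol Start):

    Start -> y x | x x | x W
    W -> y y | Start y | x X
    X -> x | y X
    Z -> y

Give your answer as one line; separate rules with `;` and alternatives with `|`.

Generating nonterminals: {Start, W, X, Z}.
Reachable from Start after that: {Start, W, X}.
Removed useless symbols: {Z} and every production mentioning them.

Start -> y x | x x | x W; W -> y y | Start y | x X; X -> x | y X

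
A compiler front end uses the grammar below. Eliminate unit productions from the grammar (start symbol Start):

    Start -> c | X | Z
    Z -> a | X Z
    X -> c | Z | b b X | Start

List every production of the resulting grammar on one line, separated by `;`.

Unit pairs: Start ⇒* {X, Z}; X ⇒* {Start, Z}.
Replace each nonterminal's rules with the union of the non-unit rules of every nonterminal it unit-derives.

Start -> a | X Z | c | b b X; Z -> a | X Z; X -> a | X Z | c | b b X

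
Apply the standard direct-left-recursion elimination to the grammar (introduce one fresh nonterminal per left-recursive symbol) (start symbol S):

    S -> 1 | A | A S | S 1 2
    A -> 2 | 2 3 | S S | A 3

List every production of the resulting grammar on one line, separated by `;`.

S -> 1 S' | A S' | A S S'; A -> 2 A' | 2 3 A' | S S A'; S' -> 1 2 S' | ε; A' -> 3 A' | ε

S, A are directly left-recursive.
For S: α = {1 2}, β = {1, A, A S}. Rewrite as S → β S' and S' → α S' | ε.
For A: α = {3}, β = {2, 2 3, S S}. Rewrite as A → β A' and A' → α A' | ε.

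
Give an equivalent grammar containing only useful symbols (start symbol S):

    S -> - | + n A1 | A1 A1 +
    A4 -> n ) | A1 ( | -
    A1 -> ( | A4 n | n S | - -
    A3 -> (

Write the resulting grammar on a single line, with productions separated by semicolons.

Generating nonterminals: {A1, A3, A4, S}.
Reachable from S after that: {A1, A4, S}.
Removed useless symbols: {A3} and every production mentioning them.

S -> - | + n A1 | A1 A1 +; A4 -> n ) | A1 ( | -; A1 -> ( | A4 n | n S | - -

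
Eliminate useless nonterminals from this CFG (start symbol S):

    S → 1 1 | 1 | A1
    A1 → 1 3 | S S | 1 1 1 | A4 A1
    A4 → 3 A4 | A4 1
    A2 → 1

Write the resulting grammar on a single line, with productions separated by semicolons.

S → 1 1 | 1 | A1; A1 → 1 3 | S S | 1 1 1

Generating nonterminals: {A1, A2, S}.
Reachable from S after that: {A1, S}.
Removed useless symbols: {A2, A4} and every production mentioning them.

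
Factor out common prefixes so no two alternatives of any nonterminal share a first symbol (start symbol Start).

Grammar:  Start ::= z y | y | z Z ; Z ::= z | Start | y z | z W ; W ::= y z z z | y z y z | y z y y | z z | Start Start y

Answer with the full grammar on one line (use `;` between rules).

Start has alternatives sharing prefix 'z': factor to Start → z Start1 with Start1 → y | Z.
Z has alternatives sharing prefix 'z': factor to Z → z Z1 with Z1 → ε | W.
W has alternatives sharing prefix 'y z': factor to W → y z W1 with W1 → z z | y z | y y.
W1 has alternatives sharing prefix 'y': factor to W1 → y W11 with W11 → z | y.

Start ::= y | z Start1; Z ::= Start | y z | z Z1; W ::= z z | Start Start y | y z W1; Start1 ::= y | Z; Z1 ::= epsilon | W; W1 ::= z z | y W11; W11 ::= z | y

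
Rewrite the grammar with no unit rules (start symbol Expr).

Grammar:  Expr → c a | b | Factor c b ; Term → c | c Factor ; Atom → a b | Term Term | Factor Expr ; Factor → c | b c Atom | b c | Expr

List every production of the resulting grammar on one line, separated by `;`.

Expr → c a | b | Factor c b; Term → c | c Factor; Atom → a b | Term Term | Factor Expr; Factor → c | b c Atom | b c | c a | b | Factor c b

Unit pairs: Factor ⇒* {Expr}.
Replace each nonterminal's rules with the union of the non-unit rules of every nonterminal it unit-derives.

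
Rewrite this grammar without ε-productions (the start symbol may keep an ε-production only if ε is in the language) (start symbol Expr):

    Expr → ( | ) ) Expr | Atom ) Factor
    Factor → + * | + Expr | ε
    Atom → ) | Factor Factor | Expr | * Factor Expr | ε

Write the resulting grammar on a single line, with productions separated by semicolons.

Expr → ( | ) ) Expr | Atom ) Factor | Atom ) | ) Factor | ); Factor → + * | + Expr; Atom → ) | Factor Factor | Factor | Expr | * Factor Expr | * Expr

Nullable set = {Atom, Factor}.
ε ∉ L(G), so no ε-production is kept.
Add the nullable-subset variants: Expr → Atom ) Factor gives Atom ) Factor | Atom ) | ) Factor | ). Atom → Factor Factor gives Factor Factor | Factor. Atom → * Factor Expr gives * Factor Expr | * Expr.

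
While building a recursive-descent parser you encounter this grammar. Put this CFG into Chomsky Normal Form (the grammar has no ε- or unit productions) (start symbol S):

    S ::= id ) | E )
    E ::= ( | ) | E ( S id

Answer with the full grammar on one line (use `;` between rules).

S ::= X1 X2 | E X2; E ::= ( | ) | E Y1; X1 ::= id; X2 ::= ); X3 ::= (; Y1 ::= X3 Y2; Y2 ::= S X1

Introduce a nonterminal for each terminal appearing in a rule of length ≥ 2: X1 → id, X2 → ), X3 → (.
Binarize each right-hand side of length ≥ 3 by chaining fresh nonterminals (Y1, Y2, …): affected rules were E → E X3 S X1.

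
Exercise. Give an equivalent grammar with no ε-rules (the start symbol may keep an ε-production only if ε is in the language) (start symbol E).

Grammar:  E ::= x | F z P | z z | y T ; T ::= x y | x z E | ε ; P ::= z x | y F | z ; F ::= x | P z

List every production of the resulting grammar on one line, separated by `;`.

The nullable symbols are {T}.
ε ∉ L(G), so no ε-production is kept.
For each production, add variants omitting each subset of nullable occurrences: E → y T gives y T | y.

E ::= x | F z P | z z | y T | y; T ::= x y | x z E; P ::= z x | y F | z; F ::= x | P z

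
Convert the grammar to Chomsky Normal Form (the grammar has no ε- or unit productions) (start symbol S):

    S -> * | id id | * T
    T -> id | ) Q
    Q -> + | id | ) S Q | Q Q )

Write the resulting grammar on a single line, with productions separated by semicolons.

Introduce a nonterminal for each terminal appearing in a rule of length ≥ 2: X1 → id, X2 → *, X3 → ).
Binarize each right-hand side of length ≥ 3 by chaining fresh nonterminals (Y1, Y2, …): affected rules were Q → X3 S Q; Q → Q Q X3.

S -> * | X1 X1 | X2 T; T -> id | X3 Q; Q -> + | id | X3 Y1 | Q Y2; X1 -> id; X2 -> *; X3 -> ); Y1 -> S Q; Y2 -> Q X3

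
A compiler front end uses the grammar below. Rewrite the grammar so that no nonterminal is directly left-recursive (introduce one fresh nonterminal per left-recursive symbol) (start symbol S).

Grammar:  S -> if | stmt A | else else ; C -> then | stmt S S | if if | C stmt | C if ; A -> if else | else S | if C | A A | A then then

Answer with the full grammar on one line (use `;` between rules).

Directly left-recursive nonterminals: C, A.
For C: α = {stmt, if}, β = {then, stmt S S, if if}. Rewrite as C → β C' and C' → α C' | ε.
For A: α = {A, then then}, β = {if else, else S, if C}. Rewrite as A → β A' and A' → α A' | ε.

S -> if | stmt A | else else; C -> then C' | stmt S S C' | if if C'; A -> if else A' | else S A' | if C A'; C' -> stmt C' | if C' | ε; A' -> A A' | then then A' | ε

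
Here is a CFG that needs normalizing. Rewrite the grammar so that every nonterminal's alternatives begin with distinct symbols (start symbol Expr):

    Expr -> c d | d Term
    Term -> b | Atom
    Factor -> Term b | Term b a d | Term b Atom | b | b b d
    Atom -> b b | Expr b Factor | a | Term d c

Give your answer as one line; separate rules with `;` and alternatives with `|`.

Factor has alternatives sharing prefix 'Term b': factor to Factor → Term b Factor1 with Factor1 → ε | a d | Atom.
Factor has alternatives sharing prefix 'b': factor to Factor → b Factor2 with Factor2 → ε | b d.

Expr -> c d | d Term; Term -> b | Atom; Factor -> Term b Factor1 | b Factor2; Atom -> b b | Expr b Factor | a | Term d c; Factor1 -> ε | a d | Atom; Factor2 -> ε | b d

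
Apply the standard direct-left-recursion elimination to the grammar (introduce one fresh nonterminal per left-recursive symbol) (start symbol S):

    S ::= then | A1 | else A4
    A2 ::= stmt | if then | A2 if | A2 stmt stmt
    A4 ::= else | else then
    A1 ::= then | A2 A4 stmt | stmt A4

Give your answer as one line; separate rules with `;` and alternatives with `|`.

S ::= then | A1 | else A4; A2 ::= stmt A2' | if then A2'; A4 ::= else | else then; A1 ::= then | A2 A4 stmt | stmt A4; A2' ::= if A2' | stmt stmt A2' | ε

Left recursion appears on A2.
For A2: α = {if, stmt stmt}, β = {stmt, if then}. Rewrite as A2 → β A2' and A2' → α A2' | ε.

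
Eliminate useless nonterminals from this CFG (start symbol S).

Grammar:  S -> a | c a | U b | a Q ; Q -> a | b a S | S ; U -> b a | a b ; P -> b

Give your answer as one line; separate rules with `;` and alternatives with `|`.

Generating nonterminals: {P, Q, S, U}.
Reachable from S after that: {Q, S, U}.
Removed useless symbols: {P} and every production mentioning them.

S -> a | c a | U b | a Q; Q -> a | b a S | S; U -> b a | a b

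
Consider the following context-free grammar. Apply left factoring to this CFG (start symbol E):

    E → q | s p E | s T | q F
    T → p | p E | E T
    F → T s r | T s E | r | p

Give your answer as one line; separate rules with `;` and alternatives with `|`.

E → q E' | s E''; T → E T | p T'; F → r | p | T s F'; E' → epsilon | F; E'' → p E | T; T' → epsilon | E; F' → r | E

E has alternatives sharing prefix 'q': factor to E → q E' with E' → ε | F.
E has alternatives sharing prefix 's': factor to E → s E'' with E'' → p E | T.
T has alternatives sharing prefix 'p': factor to T → p T' with T' → ε | E.
F has alternatives sharing prefix 'T s': factor to F → T s F' with F' → r | E.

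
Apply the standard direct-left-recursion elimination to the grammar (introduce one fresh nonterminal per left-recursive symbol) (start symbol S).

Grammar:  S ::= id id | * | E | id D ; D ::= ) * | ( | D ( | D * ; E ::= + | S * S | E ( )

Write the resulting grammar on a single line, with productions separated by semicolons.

Left recursion appears on D, E.
For D: α = {(, *}, β = {) *, (}. Rewrite as D → β D' and D' → α D' | ε.
For E: α = {( )}, β = {+, S * S}. Rewrite as E → β E' and E' → α E' | ε.

S ::= id id | * | E | id D; D ::= ) * D' | ( D'; E ::= + E' | S * S E'; D' ::= ( D' | * D' | eps; E' ::= ( ) E' | eps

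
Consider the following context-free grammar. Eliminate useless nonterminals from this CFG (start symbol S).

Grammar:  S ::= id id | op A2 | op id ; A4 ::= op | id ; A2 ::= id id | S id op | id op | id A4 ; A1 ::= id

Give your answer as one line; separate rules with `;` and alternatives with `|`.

Generating nonterminals: {A1, A2, A4, S}.
Reachable from S after that: {A2, A4, S}.
Removed useless symbols: {A1} and every production mentioning them.

S ::= id id | op A2 | op id; A4 ::= op | id; A2 ::= id id | S id op | id op | id A4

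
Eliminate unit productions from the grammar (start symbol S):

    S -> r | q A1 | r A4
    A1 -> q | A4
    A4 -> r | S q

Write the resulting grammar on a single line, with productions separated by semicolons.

S -> r | q A1 | r A4; A1 -> r | S q | q; A4 -> r | S q

Unit pairs: A1 ⇒* {A4}.
For each unit pair (A, B), copy every non-unit production of B to A, then drop all unit productions.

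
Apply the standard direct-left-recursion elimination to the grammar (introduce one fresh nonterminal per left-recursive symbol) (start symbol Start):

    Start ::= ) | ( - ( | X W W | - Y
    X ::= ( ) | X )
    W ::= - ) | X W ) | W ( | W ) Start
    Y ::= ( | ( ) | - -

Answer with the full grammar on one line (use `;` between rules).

Start ::= ) | ( - ( | X W W | - Y; X ::= ( ) X1; W ::= - ) W1 | X W ) W1; Y ::= ( | ( ) | - -; X1 ::= ) X1 | eps; W1 ::= ( W1 | ) Start W1 | eps

Left recursion appears on X, W.
For X: α = {)}, β = {( )}. Rewrite as X → β X1 and X1 → α X1 | ε.
For W: α = {(, ) Start}, β = {- ), X W )}. Rewrite as W → β W1 and W1 → α W1 | ε.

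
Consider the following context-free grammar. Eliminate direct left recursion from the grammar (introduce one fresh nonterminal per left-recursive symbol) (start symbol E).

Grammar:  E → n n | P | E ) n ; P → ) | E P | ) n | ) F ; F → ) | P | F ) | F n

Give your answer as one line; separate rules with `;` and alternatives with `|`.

E → n n E' | P E'; P → ) | E P | ) n | ) F; F → ) F' | P F'; E' → ) n E' | ε; F' → ) F' | n F' | ε

E, F are directly left-recursive.
For E: α = {) n}, β = {n n, P}. Rewrite as E → β E' and E' → α E' | ε.
For F: α = {), n}, β = {), P}. Rewrite as F → β F' and F' → α F' | ε.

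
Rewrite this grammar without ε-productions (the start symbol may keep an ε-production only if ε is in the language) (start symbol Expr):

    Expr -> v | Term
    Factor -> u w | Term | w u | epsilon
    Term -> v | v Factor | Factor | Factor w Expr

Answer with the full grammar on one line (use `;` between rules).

Nullable nonterminals: {Expr, Factor, Term}.
ε ∈ L(G) since Expr is nullable, so keep Expr → ε.
Add the nullable-subset variants: Term → Factor w Expr gives Factor w Expr | Factor w | w Expr | w.

Expr -> v | Term | epsilon; Factor -> u w | Term | w u; Term -> v | v Factor | Factor | Factor w Expr | Factor w | w Expr | w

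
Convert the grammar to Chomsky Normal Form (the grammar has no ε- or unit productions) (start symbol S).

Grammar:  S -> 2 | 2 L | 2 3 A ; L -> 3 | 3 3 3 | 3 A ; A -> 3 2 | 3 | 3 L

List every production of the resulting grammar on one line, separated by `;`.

S -> 2 | X1 L | X1 Y1; L -> 3 | X2 Y2 | X2 A; A -> X2 X1 | 3 | X2 L; X1 -> 2; X2 -> 3; Y1 -> X2 A; Y2 -> X2 X2

Introduce a nonterminal for each terminal appearing in a rule of length ≥ 2: X1 → 2, X2 → 3.
Binarize each right-hand side of length ≥ 3 by chaining fresh nonterminals (Y1, Y2, …): affected rules were S → X1 X2 A; L → X2 X2 X2.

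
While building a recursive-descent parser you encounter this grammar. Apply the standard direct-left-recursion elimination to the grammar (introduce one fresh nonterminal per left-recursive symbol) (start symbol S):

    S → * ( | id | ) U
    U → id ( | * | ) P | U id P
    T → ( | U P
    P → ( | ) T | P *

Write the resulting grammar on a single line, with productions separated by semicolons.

S → * ( | id | ) U; U → id ( U' | * U' | ) P U'; T → ( | U P; P → ( P' | ) T P'; U' → id P U' | eps; P' → * P' | eps

U, P are directly left-recursive.
For U: α = {id P}, β = {id (, *, ) P}. Rewrite as U → β U' and U' → α U' | ε.
For P: α = {*}, β = {(, ) T}. Rewrite as P → β P' and P' → α P' | ε.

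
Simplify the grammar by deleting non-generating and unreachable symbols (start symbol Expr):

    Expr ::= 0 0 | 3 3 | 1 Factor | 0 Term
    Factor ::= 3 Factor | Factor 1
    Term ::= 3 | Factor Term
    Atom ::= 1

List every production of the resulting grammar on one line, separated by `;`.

Expr ::= 0 0 | 3 3 | 0 Term; Term ::= 3

Generating nonterminals: {Atom, Expr, Term}.
Reachable from Expr after that: {Expr, Term}.
Removed useless symbols: {Atom, Factor} and every production mentioning them.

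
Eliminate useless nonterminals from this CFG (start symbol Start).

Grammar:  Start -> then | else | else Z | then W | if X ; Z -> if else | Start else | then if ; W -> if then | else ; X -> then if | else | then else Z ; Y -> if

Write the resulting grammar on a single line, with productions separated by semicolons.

Generating nonterminals: {Start, W, X, Y, Z}.
Reachable from Start after that: {Start, W, X, Z}.
Removed useless symbols: {Y} and every production mentioning them.

Start -> then | else | else Z | then W | if X; Z -> if else | Start else | then if; W -> if then | else; X -> then if | else | then else Z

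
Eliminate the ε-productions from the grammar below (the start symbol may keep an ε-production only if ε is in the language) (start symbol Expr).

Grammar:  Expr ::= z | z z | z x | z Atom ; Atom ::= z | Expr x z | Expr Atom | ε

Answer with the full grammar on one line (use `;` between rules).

Expr ::= z | z z | z x | z Atom; Atom ::= z | Expr x z | Expr Atom | Expr

Nullable set = {Atom}.
ε ∉ L(G), so no ε-production is kept.
Add the nullable-subset variants: Atom → Expr Atom gives Expr Atom | Expr.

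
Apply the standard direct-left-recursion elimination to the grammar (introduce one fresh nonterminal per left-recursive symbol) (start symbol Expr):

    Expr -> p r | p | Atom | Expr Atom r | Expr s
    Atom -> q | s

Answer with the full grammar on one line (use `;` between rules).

Expr is directly left-recursive.
For Expr: α = {Atom r, s}, β = {p r, p, Atom}. Rewrite as Expr → β Expr1 and Expr1 → α Expr1 | ε.

Expr -> p r Expr1 | p Expr1 | Atom Expr1; Atom -> q | s; Expr1 -> Atom r Expr1 | s Expr1 | ε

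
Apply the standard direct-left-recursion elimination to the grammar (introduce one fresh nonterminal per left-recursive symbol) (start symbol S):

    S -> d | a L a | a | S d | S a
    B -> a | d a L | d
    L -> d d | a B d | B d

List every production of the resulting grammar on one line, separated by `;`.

S -> d S' | a L a S' | a S'; B -> a | d a L | d; L -> d d | a B d | B d; S' -> d S' | a S' | ε

S is directly left-recursive.
For S: α = {d, a}, β = {d, a L a, a}. Rewrite as S → β S' and S' → α S' | ε.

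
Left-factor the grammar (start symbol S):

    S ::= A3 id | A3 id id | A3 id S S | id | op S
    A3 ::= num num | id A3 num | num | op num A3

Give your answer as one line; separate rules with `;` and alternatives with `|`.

S has alternatives sharing prefix 'A3 id': factor to S → A3 id S' with S' → ε | id | S S.
A3 has alternatives sharing prefix 'num': factor to A3 → num A3' with A3' → num | ε.

S ::= id | op S | A3 id S'; A3 ::= id A3 num | op num A3 | num A3'; S' ::= ε | id | S S; A3' ::= num | ε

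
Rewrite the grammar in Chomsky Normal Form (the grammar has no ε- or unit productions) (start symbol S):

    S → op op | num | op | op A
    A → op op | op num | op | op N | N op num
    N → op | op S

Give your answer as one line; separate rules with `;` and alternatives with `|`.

Introduce a nonterminal for each terminal appearing in a rule of length ≥ 2: X1 → op, X2 → num.
Binarize each right-hand side of length ≥ 3 by chaining fresh nonterminals (Y1, Y2, …): affected rules were A → N X1 X2.

S → X1 X1 | num | op | X1 A; A → X1 X1 | X1 X2 | op | X1 N | N Y1; N → op | X1 S; X1 → op; X2 → num; Y1 → X1 X2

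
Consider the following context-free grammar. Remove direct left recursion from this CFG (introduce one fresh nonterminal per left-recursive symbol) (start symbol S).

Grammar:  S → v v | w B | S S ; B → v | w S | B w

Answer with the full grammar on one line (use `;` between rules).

Left recursion appears on S, B.
For S: α = {S}, β = {v v, w B}. Rewrite as S → β S' and S' → α S' | ε.
For B: α = {w}, β = {v, w S}. Rewrite as B → β B' and B' → α B' | ε.

S → v v S' | w B S'; B → v B' | w S B'; S' → S S' | ε; B' → w B' | ε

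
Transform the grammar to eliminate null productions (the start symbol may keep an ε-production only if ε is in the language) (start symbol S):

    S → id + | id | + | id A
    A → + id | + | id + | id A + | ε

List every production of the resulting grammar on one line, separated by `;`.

The nullable symbols are {A}.
ε ∉ L(G), so no ε-production is kept.

S → id + | id | + | id A; A → + id | + | id + | id A +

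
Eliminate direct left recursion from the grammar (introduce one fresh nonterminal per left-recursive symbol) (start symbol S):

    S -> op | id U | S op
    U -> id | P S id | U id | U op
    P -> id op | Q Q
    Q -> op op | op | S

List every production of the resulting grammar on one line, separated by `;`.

Left recursion appears on S, U.
For S: α = {op}, β = {op, id U}. Rewrite as S → β S' and S' → α S' | ε.
For U: α = {id, op}, β = {id, P S id}. Rewrite as U → β U' and U' → α U' | ε.

S -> op S' | id U S'; U -> id U' | P S id U'; P -> id op | Q Q; Q -> op op | op | S; S' -> op S' | ε; U' -> id U' | op U' | ε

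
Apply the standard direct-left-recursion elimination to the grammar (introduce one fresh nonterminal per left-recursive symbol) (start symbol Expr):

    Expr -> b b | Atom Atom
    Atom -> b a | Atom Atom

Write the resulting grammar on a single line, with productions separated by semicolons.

Left recursion appears on Atom.
For Atom: α = {Atom}, β = {b a}. Rewrite as Atom → β Atom1 and Atom1 → α Atom1 | ε.

Expr -> b b | Atom Atom; Atom -> b a Atom1; Atom1 -> Atom Atom1 | ε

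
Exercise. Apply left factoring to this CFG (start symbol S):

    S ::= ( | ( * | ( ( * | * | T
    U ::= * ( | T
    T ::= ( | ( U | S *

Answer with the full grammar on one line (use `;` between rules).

S has alternatives sharing prefix '(': factor to S → ( S' with S' → ε | * | ( *.
T has alternatives sharing prefix '(': factor to T → ( T' with T' → ε | U.

S ::= * | T | ( S'; U ::= * ( | T; T ::= S * | ( T'; S' ::= ε | * | ( *; T' ::= ε | U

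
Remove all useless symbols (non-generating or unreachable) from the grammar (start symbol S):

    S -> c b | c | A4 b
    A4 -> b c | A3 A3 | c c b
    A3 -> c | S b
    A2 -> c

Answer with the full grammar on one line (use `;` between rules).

S -> c b | c | A4 b; A4 -> b c | A3 A3 | c c b; A3 -> c | S b

Generating nonterminals: {A2, A3, A4, S}.
Reachable from S after that: {A3, A4, S}.
Removed useless symbols: {A2} and every production mentioning them.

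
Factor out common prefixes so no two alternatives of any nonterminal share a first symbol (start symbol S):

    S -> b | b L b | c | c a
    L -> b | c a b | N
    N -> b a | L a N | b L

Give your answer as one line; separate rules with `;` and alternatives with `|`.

S -> b S' | c S''; L -> b | c a b | N; N -> L a N | b N'; S' -> ε | L b; S'' -> ε | a; N' -> a | L

S has alternatives sharing prefix 'b': factor to S → b S' with S' → ε | L b.
S has alternatives sharing prefix 'c': factor to S → c S'' with S'' → ε | a.
N has alternatives sharing prefix 'b': factor to N → b N' with N' → a | L.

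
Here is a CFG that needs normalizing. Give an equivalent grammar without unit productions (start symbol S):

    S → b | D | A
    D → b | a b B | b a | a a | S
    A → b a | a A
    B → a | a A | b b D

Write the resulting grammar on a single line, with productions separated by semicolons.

Unit pairs: D ⇒* {A, S}; S ⇒* {A, D}.
For each unit pair (A, B), copy every non-unit production of B to A, then drop all unit productions.

S → b | a b B | b a | a a | a A; D → b | a b B | b a | a a | a A; A → b a | a A; B → a | a A | b b D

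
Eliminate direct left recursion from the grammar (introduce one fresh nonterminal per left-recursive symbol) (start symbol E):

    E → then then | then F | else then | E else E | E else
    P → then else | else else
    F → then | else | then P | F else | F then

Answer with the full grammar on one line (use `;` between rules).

Directly left-recursive nonterminals: E, F.
For E: α = {else E, else}, β = {then then, then F, else then}. Rewrite as E → β E' and E' → α E' | ε.
For F: α = {else, then}, β = {then, else, then P}. Rewrite as F → β F' and F' → α F' | ε.

E → then then E' | then F E' | else then E'; P → then else | else else; F → then F' | else F' | then P F'; E' → else E E' | else E' | ε; F' → else F' | then F' | ε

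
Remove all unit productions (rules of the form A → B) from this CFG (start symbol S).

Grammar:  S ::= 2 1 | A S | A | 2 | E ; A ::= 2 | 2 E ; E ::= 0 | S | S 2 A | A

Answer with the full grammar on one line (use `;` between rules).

S ::= 0 | S 2 A | 2 1 | A S | 2 | 2 E; A ::= 2 | 2 E; E ::= 0 | S 2 A | 2 1 | A S | 2 | 2 E

Unit pairs: E ⇒* {A, S}; S ⇒* {A, E}.
For every A with A ⇒* B via unit rules, add B's non-unit alternatives to A; then delete every rule of the form X → Y.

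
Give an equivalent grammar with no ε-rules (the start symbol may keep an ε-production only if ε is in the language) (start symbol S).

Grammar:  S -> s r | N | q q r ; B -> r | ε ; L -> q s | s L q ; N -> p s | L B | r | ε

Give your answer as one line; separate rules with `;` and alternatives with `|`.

Nullable nonterminals: {B, N, S}.
ε ∈ L(G) since S is nullable, so keep S → ε.
For each production, add variants omitting each subset of nullable occurrences: N → L B gives L B | L.

S -> s r | N | q q r | ε; B -> r; L -> q s | s L q; N -> p s | L B | L | r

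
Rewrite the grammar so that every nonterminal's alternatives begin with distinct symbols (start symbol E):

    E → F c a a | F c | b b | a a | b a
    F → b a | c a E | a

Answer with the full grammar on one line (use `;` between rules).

E → a a | F c E' | b E''; F → b a | c a E | a; E' → a a | ε; E'' → b | a

E has alternatives sharing prefix 'F c': factor to E → F c E' with E' → a a | ε.
E has alternatives sharing prefix 'b': factor to E → b E'' with E'' → b | a.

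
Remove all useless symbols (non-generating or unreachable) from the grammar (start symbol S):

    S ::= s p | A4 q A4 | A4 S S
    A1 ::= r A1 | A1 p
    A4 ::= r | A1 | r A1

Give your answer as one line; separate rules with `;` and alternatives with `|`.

Generating nonterminals: {A4, S}.
Reachable from S after that: {A4, S}.
Removed useless symbols: {A1} and every production mentioning them.

S ::= s p | A4 q A4 | A4 S S; A4 ::= r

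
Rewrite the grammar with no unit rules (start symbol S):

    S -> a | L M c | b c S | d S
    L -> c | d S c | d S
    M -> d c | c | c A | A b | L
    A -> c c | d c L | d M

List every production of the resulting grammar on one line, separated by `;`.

Unit pairs: M ⇒* {L}.
For each unit pair (A, B), copy every non-unit production of B to A, then drop all unit productions.

S -> a | L M c | b c S | d S; L -> c | d S c | d S; M -> c | d S c | d S | d c | c A | A b; A -> c c | d c L | d M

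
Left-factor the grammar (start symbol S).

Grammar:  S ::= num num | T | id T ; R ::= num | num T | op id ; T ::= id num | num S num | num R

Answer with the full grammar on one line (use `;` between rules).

S ::= num num | T | id T; R ::= op id | num R'; T ::= id num | num T'; R' ::= epsilon | T; T' ::= S num | R

R has alternatives sharing prefix 'num': factor to R → num R' with R' → ε | T.
T has alternatives sharing prefix 'num': factor to T → num T' with T' → S num | R.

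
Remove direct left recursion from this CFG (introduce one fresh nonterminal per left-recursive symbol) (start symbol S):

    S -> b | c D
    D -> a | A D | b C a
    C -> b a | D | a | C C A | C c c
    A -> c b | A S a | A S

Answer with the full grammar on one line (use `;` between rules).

S -> b | c D; D -> a | A D | b C a; C -> b a C' | D C' | a C'; A -> c b A'; C' -> C A C' | c c C' | ε; A' -> S a A' | S A' | ε

C, A are directly left-recursive.
For C: α = {C A, c c}, β = {b a, D, a}. Rewrite as C → β C' and C' → α C' | ε.
For A: α = {S a, S}, β = {c b}. Rewrite as A → β A' and A' → α A' | ε.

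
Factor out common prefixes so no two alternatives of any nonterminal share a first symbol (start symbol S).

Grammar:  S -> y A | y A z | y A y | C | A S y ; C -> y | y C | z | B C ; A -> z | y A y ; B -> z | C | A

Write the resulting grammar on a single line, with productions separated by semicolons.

S -> C | A S y | y A S'; C -> z | B C | y C'; A -> z | y A y; B -> z | C | A; S' -> ε | z | y; C' -> ε | C

S has alternatives sharing prefix 'y A': factor to S → y A S' with S' → ε | z | y.
C has alternatives sharing prefix 'y': factor to C → y C' with C' → ε | C.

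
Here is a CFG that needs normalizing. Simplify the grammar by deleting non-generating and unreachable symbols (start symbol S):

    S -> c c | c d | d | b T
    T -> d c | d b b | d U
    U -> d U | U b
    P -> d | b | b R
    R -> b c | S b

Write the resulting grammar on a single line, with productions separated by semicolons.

Generating nonterminals: {P, R, S, T}.
Reachable from S after that: {S, T}.
Removed useless symbols: {P, R, U} and every production mentioning them.

S -> c c | c d | d | b T; T -> d c | d b b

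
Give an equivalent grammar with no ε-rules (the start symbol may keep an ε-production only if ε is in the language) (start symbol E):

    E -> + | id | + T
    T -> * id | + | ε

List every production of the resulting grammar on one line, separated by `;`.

Nullable nonterminals: {T}.
ε ∉ L(G), so no ε-production is kept.

E -> + | id | + T; T -> * id | +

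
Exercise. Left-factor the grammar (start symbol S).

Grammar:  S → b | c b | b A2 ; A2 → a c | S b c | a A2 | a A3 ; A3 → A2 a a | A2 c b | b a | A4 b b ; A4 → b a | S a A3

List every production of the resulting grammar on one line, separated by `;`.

S → c b | b S'; A2 → S b c | a A2'; A3 → b a | A4 b b | A2 A3'; A4 → b a | S a A3; S' → eps | A2; A2' → c | A2 | A3; A3' → a a | c b

S has alternatives sharing prefix 'b': factor to S → b S' with S' → ε | A2.
A2 has alternatives sharing prefix 'a': factor to A2 → a A2' with A2' → c | A2 | A3.
A3 has alternatives sharing prefix 'A2': factor to A3 → A2 A3' with A3' → a a | c b.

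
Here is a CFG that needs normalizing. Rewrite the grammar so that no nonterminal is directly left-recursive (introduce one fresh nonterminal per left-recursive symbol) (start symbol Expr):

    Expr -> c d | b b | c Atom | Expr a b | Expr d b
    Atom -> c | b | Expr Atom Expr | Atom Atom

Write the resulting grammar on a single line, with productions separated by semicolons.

Left recursion appears on Expr, Atom.
For Expr: α = {a b, d b}, β = {c d, b b, c Atom}. Rewrite as Expr → β Expr1 and Expr1 → α Expr1 | ε.
For Atom: α = {Atom}, β = {c, b, Expr Atom Expr}. Rewrite as Atom → β Atom1 and Atom1 → α Atom1 | ε.

Expr -> c d Expr1 | b b Expr1 | c Atom Expr1; Atom -> c Atom1 | b Atom1 | Expr Atom Expr Atom1; Expr1 -> a b Expr1 | d b Expr1 | ε; Atom1 -> Atom Atom1 | ε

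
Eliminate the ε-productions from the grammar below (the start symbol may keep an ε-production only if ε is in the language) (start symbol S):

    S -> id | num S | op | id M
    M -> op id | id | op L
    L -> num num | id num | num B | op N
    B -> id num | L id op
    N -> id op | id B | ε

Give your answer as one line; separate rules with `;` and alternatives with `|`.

S -> id | num S | op | id M; M -> op id | id | op L; L -> num num | id num | num B | op N | op; B -> id num | L id op; N -> id op | id B

Nullable set = {N}.
ε ∉ L(G), so no ε-production is kept.
For each production, add variants omitting each subset of nullable occurrences: L → op N gives op N | op.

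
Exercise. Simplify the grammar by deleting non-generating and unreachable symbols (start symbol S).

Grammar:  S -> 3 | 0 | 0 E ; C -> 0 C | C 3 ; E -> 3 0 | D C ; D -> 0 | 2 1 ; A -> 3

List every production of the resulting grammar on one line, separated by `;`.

S -> 3 | 0 | 0 E; E -> 3 0

Generating nonterminals: {A, D, E, S}.
Reachable from S after that: {E, S}.
Removed useless symbols: {A, C, D} and every production mentioning them.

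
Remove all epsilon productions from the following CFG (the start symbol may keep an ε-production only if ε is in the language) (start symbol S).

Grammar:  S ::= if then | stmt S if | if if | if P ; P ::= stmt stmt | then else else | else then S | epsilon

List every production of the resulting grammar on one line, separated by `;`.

S ::= if then | stmt S if | if if | if P | if; P ::= stmt stmt | then else else | else then S

Nullable nonterminals: {P}.
ε ∉ L(G), so no ε-production is kept.
Add the nullable-subset variants: S → if P gives if P | if.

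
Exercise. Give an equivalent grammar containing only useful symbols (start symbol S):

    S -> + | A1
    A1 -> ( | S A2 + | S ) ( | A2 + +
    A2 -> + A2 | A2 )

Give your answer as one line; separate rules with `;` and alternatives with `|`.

S -> + | A1; A1 -> ( | S ) (

Generating nonterminals: {A1, S}.
Reachable from S after that: {A1, S}.
Removed useless symbols: {A2} and every production mentioning them.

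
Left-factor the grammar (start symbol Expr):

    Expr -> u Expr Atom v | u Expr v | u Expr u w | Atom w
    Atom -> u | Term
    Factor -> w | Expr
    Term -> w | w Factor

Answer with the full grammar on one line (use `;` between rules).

Expr has alternatives sharing prefix 'u Expr': factor to Expr → u Expr Expr1 with Expr1 → Atom v | v | u w.
Term has alternatives sharing prefix 'w': factor to Term → w Term1 with Term1 → ε | Factor.

Expr -> Atom w | u Expr Expr1; Atom -> u | Term; Factor -> w | Expr; Term -> w Term1; Expr1 -> Atom v | v | u w; Term1 -> epsilon | Factor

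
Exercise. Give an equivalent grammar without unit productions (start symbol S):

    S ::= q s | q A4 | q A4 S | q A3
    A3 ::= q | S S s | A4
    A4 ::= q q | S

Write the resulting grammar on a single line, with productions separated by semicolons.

Unit pairs: A3 ⇒* {A4, S}; A4 ⇒* {S}.
Replace each nonterminal's rules with the union of the non-unit rules of every nonterminal it unit-derives.

S ::= q s | q A4 | q A4 S | q A3; A3 ::= q q | q s | q A4 | q A4 S | q A3 | q | S S s; A4 ::= q q | q s | q A4 | q A4 S | q A3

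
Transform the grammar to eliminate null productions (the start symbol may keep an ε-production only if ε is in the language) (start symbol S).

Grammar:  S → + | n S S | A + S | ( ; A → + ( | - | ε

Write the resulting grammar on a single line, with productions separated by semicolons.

Nullable set = {A}.
ε ∉ L(G), so no ε-production is kept.
For each production, add variants omitting each subset of nullable occurrences: S → A + S gives A + S | + S.

S → + | n S S | A + S | + S | (; A → + ( | -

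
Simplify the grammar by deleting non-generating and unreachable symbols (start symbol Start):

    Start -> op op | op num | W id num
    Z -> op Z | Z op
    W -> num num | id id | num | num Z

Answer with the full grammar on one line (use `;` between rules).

Generating nonterminals: {Start, W}.
Reachable from Start after that: {Start, W}.
Removed useless symbols: {Z} and every production mentioning them.

Start -> op op | op num | W id num; W -> num num | id id | num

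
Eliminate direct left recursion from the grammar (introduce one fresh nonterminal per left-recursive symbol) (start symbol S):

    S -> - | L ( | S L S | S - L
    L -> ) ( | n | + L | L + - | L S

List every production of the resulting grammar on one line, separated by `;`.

S -> - S' | L ( S'; L -> ) ( L' | n L' | + L L'; S' -> L S S' | - L S' | epsilon; L' -> + - L' | S L' | epsilon

S, L are directly left-recursive.
For S: α = {L S, - L}, β = {-, L (}. Rewrite as S → β S' and S' → α S' | ε.
For L: α = {+ -, S}, β = {) (, n, + L}. Rewrite as L → β L' and L' → α L' | ε.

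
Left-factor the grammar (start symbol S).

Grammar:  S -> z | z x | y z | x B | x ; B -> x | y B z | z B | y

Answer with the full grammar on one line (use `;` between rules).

S has alternatives sharing prefix 'z': factor to S → z S' with S' → ε | x.
S has alternatives sharing prefix 'x': factor to S → x S'' with S'' → B | ε.
B has alternatives sharing prefix 'y': factor to B → y B' with B' → B z | ε.

S -> y z | z S' | x S''; B -> x | z B | y B'; S' -> ε | x; S'' -> B | ε; B' -> B z | ε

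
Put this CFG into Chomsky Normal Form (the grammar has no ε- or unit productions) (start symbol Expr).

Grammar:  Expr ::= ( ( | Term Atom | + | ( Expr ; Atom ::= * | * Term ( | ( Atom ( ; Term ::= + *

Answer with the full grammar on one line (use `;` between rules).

Expr ::= X1 X1 | Term Atom | + | X1 Expr; Atom ::= * | X2 Y1 | X1 Y2; Term ::= X3 X2; X1 ::= (; X2 ::= *; X3 ::= +; Y1 ::= Term X1; Y2 ::= Atom X1

Introduce a nonterminal for each terminal appearing in a rule of length ≥ 2: X1 → (, X2 → *, X3 → +.
Binarize each right-hand side of length ≥ 3 by chaining fresh nonterminals (Y1, Y2, …): affected rules were Atom → X2 Term X1; Atom → X1 Atom X1.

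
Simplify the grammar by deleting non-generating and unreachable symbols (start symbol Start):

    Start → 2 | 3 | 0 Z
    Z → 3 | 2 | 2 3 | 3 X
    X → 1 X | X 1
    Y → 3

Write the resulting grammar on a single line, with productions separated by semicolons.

Generating nonterminals: {Start, Y, Z}.
Reachable from Start after that: {Start, Z}.
Removed useless symbols: {X, Y} and every production mentioning them.

Start → 2 | 3 | 0 Z; Z → 3 | 2 | 2 3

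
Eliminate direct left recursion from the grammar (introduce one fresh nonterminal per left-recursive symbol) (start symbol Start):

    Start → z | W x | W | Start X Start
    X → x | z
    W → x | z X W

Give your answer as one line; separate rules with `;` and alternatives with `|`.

Start → z Start1 | W x Start1 | W Start1; X → x | z; W → x | z X W; Start1 → X Start Start1 | eps

Left recursion appears on Start.
For Start: α = {X Start}, β = {z, W x, W}. Rewrite as Start → β Start1 and Start1 → α Start1 | ε.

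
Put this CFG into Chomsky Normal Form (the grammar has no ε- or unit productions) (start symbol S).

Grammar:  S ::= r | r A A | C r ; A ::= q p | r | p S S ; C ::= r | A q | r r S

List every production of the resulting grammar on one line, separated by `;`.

Introduce a nonterminal for each terminal appearing in a rule of length ≥ 2: X1 → r, X2 → q, X3 → p.
Binarize each right-hand side of length ≥ 3 by chaining fresh nonterminals (Y1, Y2, …): affected rules were S → X1 A A; A → X3 S S; C → X1 X1 S.

S ::= r | X1 Y1 | C X1; A ::= X2 X3 | r | X3 Y2; C ::= r | A X2 | X1 Y3; X1 ::= r; X2 ::= q; X3 ::= p; Y1 ::= A A; Y2 ::= S S; Y3 ::= X1 S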